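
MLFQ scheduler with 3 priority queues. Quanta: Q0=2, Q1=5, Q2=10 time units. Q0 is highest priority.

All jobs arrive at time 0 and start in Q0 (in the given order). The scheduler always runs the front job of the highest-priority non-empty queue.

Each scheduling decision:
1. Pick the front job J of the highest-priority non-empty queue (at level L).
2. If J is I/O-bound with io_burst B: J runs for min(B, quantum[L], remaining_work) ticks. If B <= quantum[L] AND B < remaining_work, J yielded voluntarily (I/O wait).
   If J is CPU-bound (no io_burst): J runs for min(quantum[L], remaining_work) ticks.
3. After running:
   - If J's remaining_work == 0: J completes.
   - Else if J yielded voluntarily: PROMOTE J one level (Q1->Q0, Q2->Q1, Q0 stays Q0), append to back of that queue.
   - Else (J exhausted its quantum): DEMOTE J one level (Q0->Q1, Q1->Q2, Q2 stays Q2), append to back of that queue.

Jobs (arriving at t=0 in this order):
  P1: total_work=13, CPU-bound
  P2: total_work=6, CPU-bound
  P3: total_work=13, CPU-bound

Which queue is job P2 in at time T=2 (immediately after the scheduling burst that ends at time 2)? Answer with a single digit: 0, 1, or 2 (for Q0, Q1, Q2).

Answer: 0

Derivation:
t=0-2: P1@Q0 runs 2, rem=11, quantum used, demote→Q1. Q0=[P2,P3] Q1=[P1] Q2=[]
t=2-4: P2@Q0 runs 2, rem=4, quantum used, demote→Q1. Q0=[P3] Q1=[P1,P2] Q2=[]
t=4-6: P3@Q0 runs 2, rem=11, quantum used, demote→Q1. Q0=[] Q1=[P1,P2,P3] Q2=[]
t=6-11: P1@Q1 runs 5, rem=6, quantum used, demote→Q2. Q0=[] Q1=[P2,P3] Q2=[P1]
t=11-15: P2@Q1 runs 4, rem=0, completes. Q0=[] Q1=[P3] Q2=[P1]
t=15-20: P3@Q1 runs 5, rem=6, quantum used, demote→Q2. Q0=[] Q1=[] Q2=[P1,P3]
t=20-26: P1@Q2 runs 6, rem=0, completes. Q0=[] Q1=[] Q2=[P3]
t=26-32: P3@Q2 runs 6, rem=0, completes. Q0=[] Q1=[] Q2=[]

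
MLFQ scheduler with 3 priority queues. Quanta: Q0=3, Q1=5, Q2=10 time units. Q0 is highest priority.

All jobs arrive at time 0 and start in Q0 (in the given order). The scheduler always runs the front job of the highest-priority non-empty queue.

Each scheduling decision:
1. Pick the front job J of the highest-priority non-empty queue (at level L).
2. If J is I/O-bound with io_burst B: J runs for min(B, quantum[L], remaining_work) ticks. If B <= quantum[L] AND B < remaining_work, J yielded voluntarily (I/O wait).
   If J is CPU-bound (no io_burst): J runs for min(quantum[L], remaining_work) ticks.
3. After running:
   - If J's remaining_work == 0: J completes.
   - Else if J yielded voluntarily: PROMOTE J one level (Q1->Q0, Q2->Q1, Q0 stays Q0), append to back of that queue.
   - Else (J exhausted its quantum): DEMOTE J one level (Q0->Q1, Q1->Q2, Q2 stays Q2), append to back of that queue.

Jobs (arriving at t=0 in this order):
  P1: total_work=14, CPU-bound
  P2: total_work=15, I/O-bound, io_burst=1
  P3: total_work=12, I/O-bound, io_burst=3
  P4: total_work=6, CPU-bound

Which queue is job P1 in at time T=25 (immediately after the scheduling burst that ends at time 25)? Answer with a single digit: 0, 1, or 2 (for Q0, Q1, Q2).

Answer: 1

Derivation:
t=0-3: P1@Q0 runs 3, rem=11, quantum used, demote→Q1. Q0=[P2,P3,P4] Q1=[P1] Q2=[]
t=3-4: P2@Q0 runs 1, rem=14, I/O yield, promote→Q0. Q0=[P3,P4,P2] Q1=[P1] Q2=[]
t=4-7: P3@Q0 runs 3, rem=9, I/O yield, promote→Q0. Q0=[P4,P2,P3] Q1=[P1] Q2=[]
t=7-10: P4@Q0 runs 3, rem=3, quantum used, demote→Q1. Q0=[P2,P3] Q1=[P1,P4] Q2=[]
t=10-11: P2@Q0 runs 1, rem=13, I/O yield, promote→Q0. Q0=[P3,P2] Q1=[P1,P4] Q2=[]
t=11-14: P3@Q0 runs 3, rem=6, I/O yield, promote→Q0. Q0=[P2,P3] Q1=[P1,P4] Q2=[]
t=14-15: P2@Q0 runs 1, rem=12, I/O yield, promote→Q0. Q0=[P3,P2] Q1=[P1,P4] Q2=[]
t=15-18: P3@Q0 runs 3, rem=3, I/O yield, promote→Q0. Q0=[P2,P3] Q1=[P1,P4] Q2=[]
t=18-19: P2@Q0 runs 1, rem=11, I/O yield, promote→Q0. Q0=[P3,P2] Q1=[P1,P4] Q2=[]
t=19-22: P3@Q0 runs 3, rem=0, completes. Q0=[P2] Q1=[P1,P4] Q2=[]
t=22-23: P2@Q0 runs 1, rem=10, I/O yield, promote→Q0. Q0=[P2] Q1=[P1,P4] Q2=[]
t=23-24: P2@Q0 runs 1, rem=9, I/O yield, promote→Q0. Q0=[P2] Q1=[P1,P4] Q2=[]
t=24-25: P2@Q0 runs 1, rem=8, I/O yield, promote→Q0. Q0=[P2] Q1=[P1,P4] Q2=[]
t=25-26: P2@Q0 runs 1, rem=7, I/O yield, promote→Q0. Q0=[P2] Q1=[P1,P4] Q2=[]
t=26-27: P2@Q0 runs 1, rem=6, I/O yield, promote→Q0. Q0=[P2] Q1=[P1,P4] Q2=[]
t=27-28: P2@Q0 runs 1, rem=5, I/O yield, promote→Q0. Q0=[P2] Q1=[P1,P4] Q2=[]
t=28-29: P2@Q0 runs 1, rem=4, I/O yield, promote→Q0. Q0=[P2] Q1=[P1,P4] Q2=[]
t=29-30: P2@Q0 runs 1, rem=3, I/O yield, promote→Q0. Q0=[P2] Q1=[P1,P4] Q2=[]
t=30-31: P2@Q0 runs 1, rem=2, I/O yield, promote→Q0. Q0=[P2] Q1=[P1,P4] Q2=[]
t=31-32: P2@Q0 runs 1, rem=1, I/O yield, promote→Q0. Q0=[P2] Q1=[P1,P4] Q2=[]
t=32-33: P2@Q0 runs 1, rem=0, completes. Q0=[] Q1=[P1,P4] Q2=[]
t=33-38: P1@Q1 runs 5, rem=6, quantum used, demote→Q2. Q0=[] Q1=[P4] Q2=[P1]
t=38-41: P4@Q1 runs 3, rem=0, completes. Q0=[] Q1=[] Q2=[P1]
t=41-47: P1@Q2 runs 6, rem=0, completes. Q0=[] Q1=[] Q2=[]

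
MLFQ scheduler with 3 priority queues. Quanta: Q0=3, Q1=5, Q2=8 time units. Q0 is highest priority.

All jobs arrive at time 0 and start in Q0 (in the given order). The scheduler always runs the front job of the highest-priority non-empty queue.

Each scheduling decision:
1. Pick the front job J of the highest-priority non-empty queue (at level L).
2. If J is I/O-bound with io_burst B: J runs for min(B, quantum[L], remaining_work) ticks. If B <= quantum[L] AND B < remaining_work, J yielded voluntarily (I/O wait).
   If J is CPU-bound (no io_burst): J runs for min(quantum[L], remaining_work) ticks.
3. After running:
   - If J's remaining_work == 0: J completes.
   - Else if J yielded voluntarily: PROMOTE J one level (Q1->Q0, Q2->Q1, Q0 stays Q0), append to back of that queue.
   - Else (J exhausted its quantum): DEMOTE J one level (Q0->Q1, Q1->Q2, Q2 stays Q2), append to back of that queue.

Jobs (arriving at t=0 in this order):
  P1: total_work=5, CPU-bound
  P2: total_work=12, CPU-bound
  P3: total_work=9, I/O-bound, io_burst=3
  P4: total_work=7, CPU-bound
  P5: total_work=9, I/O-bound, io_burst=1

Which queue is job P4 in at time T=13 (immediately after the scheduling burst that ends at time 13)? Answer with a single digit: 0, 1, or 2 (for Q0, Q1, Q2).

Answer: 1

Derivation:
t=0-3: P1@Q0 runs 3, rem=2, quantum used, demote→Q1. Q0=[P2,P3,P4,P5] Q1=[P1] Q2=[]
t=3-6: P2@Q0 runs 3, rem=9, quantum used, demote→Q1. Q0=[P3,P4,P5] Q1=[P1,P2] Q2=[]
t=6-9: P3@Q0 runs 3, rem=6, I/O yield, promote→Q0. Q0=[P4,P5,P3] Q1=[P1,P2] Q2=[]
t=9-12: P4@Q0 runs 3, rem=4, quantum used, demote→Q1. Q0=[P5,P3] Q1=[P1,P2,P4] Q2=[]
t=12-13: P5@Q0 runs 1, rem=8, I/O yield, promote→Q0. Q0=[P3,P5] Q1=[P1,P2,P4] Q2=[]
t=13-16: P3@Q0 runs 3, rem=3, I/O yield, promote→Q0. Q0=[P5,P3] Q1=[P1,P2,P4] Q2=[]
t=16-17: P5@Q0 runs 1, rem=7, I/O yield, promote→Q0. Q0=[P3,P5] Q1=[P1,P2,P4] Q2=[]
t=17-20: P3@Q0 runs 3, rem=0, completes. Q0=[P5] Q1=[P1,P2,P4] Q2=[]
t=20-21: P5@Q0 runs 1, rem=6, I/O yield, promote→Q0. Q0=[P5] Q1=[P1,P2,P4] Q2=[]
t=21-22: P5@Q0 runs 1, rem=5, I/O yield, promote→Q0. Q0=[P5] Q1=[P1,P2,P4] Q2=[]
t=22-23: P5@Q0 runs 1, rem=4, I/O yield, promote→Q0. Q0=[P5] Q1=[P1,P2,P4] Q2=[]
t=23-24: P5@Q0 runs 1, rem=3, I/O yield, promote→Q0. Q0=[P5] Q1=[P1,P2,P4] Q2=[]
t=24-25: P5@Q0 runs 1, rem=2, I/O yield, promote→Q0. Q0=[P5] Q1=[P1,P2,P4] Q2=[]
t=25-26: P5@Q0 runs 1, rem=1, I/O yield, promote→Q0. Q0=[P5] Q1=[P1,P2,P4] Q2=[]
t=26-27: P5@Q0 runs 1, rem=0, completes. Q0=[] Q1=[P1,P2,P4] Q2=[]
t=27-29: P1@Q1 runs 2, rem=0, completes. Q0=[] Q1=[P2,P4] Q2=[]
t=29-34: P2@Q1 runs 5, rem=4, quantum used, demote→Q2. Q0=[] Q1=[P4] Q2=[P2]
t=34-38: P4@Q1 runs 4, rem=0, completes. Q0=[] Q1=[] Q2=[P2]
t=38-42: P2@Q2 runs 4, rem=0, completes. Q0=[] Q1=[] Q2=[]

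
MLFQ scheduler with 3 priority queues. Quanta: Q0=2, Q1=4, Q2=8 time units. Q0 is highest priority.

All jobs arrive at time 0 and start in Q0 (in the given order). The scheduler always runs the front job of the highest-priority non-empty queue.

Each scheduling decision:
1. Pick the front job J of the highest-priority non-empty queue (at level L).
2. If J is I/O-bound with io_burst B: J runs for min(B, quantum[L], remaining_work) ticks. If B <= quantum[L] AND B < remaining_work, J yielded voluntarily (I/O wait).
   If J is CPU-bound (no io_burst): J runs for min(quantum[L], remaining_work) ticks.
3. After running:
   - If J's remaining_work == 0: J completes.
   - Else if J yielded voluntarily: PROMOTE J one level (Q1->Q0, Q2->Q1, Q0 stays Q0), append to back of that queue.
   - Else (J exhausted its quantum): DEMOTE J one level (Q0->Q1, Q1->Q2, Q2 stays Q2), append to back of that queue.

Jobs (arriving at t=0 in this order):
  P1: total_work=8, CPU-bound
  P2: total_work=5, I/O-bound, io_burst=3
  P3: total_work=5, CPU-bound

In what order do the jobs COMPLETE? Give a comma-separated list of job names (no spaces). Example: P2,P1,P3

t=0-2: P1@Q0 runs 2, rem=6, quantum used, demote→Q1. Q0=[P2,P3] Q1=[P1] Q2=[]
t=2-4: P2@Q0 runs 2, rem=3, quantum used, demote→Q1. Q0=[P3] Q1=[P1,P2] Q2=[]
t=4-6: P3@Q0 runs 2, rem=3, quantum used, demote→Q1. Q0=[] Q1=[P1,P2,P3] Q2=[]
t=6-10: P1@Q1 runs 4, rem=2, quantum used, demote→Q2. Q0=[] Q1=[P2,P3] Q2=[P1]
t=10-13: P2@Q1 runs 3, rem=0, completes. Q0=[] Q1=[P3] Q2=[P1]
t=13-16: P3@Q1 runs 3, rem=0, completes. Q0=[] Q1=[] Q2=[P1]
t=16-18: P1@Q2 runs 2, rem=0, completes. Q0=[] Q1=[] Q2=[]

Answer: P2,P3,P1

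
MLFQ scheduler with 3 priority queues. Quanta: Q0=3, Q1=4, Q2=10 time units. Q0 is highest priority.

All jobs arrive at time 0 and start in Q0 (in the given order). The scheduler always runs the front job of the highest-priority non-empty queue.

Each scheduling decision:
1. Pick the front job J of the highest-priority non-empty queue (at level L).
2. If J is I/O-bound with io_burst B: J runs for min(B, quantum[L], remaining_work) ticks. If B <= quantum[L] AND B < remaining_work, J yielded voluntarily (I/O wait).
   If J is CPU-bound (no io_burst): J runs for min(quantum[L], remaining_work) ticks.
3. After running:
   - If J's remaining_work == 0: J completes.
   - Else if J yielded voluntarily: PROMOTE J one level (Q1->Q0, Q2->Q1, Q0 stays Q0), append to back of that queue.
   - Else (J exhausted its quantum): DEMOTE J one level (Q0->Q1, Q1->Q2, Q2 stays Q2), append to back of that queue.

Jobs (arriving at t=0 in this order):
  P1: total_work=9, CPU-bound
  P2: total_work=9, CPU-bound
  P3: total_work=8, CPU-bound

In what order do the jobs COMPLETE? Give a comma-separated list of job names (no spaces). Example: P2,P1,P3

Answer: P1,P2,P3

Derivation:
t=0-3: P1@Q0 runs 3, rem=6, quantum used, demote→Q1. Q0=[P2,P3] Q1=[P1] Q2=[]
t=3-6: P2@Q0 runs 3, rem=6, quantum used, demote→Q1. Q0=[P3] Q1=[P1,P2] Q2=[]
t=6-9: P3@Q0 runs 3, rem=5, quantum used, demote→Q1. Q0=[] Q1=[P1,P2,P3] Q2=[]
t=9-13: P1@Q1 runs 4, rem=2, quantum used, demote→Q2. Q0=[] Q1=[P2,P3] Q2=[P1]
t=13-17: P2@Q1 runs 4, rem=2, quantum used, demote→Q2. Q0=[] Q1=[P3] Q2=[P1,P2]
t=17-21: P3@Q1 runs 4, rem=1, quantum used, demote→Q2. Q0=[] Q1=[] Q2=[P1,P2,P3]
t=21-23: P1@Q2 runs 2, rem=0, completes. Q0=[] Q1=[] Q2=[P2,P3]
t=23-25: P2@Q2 runs 2, rem=0, completes. Q0=[] Q1=[] Q2=[P3]
t=25-26: P3@Q2 runs 1, rem=0, completes. Q0=[] Q1=[] Q2=[]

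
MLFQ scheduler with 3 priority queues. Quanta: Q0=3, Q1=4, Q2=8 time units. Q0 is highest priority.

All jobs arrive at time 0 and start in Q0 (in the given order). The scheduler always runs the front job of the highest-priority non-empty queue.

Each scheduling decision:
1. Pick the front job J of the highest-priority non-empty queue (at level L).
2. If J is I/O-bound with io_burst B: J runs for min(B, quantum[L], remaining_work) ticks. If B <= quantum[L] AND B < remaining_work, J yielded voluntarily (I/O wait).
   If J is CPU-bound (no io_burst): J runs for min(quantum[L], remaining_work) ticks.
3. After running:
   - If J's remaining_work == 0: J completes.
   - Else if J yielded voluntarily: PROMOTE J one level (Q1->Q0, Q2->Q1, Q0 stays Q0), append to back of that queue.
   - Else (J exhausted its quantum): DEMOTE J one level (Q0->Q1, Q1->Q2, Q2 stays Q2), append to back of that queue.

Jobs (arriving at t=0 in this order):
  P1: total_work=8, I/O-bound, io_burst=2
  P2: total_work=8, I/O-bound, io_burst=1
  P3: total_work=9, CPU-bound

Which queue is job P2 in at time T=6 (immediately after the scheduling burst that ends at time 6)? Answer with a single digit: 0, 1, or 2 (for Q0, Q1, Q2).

Answer: 0

Derivation:
t=0-2: P1@Q0 runs 2, rem=6, I/O yield, promote→Q0. Q0=[P2,P3,P1] Q1=[] Q2=[]
t=2-3: P2@Q0 runs 1, rem=7, I/O yield, promote→Q0. Q0=[P3,P1,P2] Q1=[] Q2=[]
t=3-6: P3@Q0 runs 3, rem=6, quantum used, demote→Q1. Q0=[P1,P2] Q1=[P3] Q2=[]
t=6-8: P1@Q0 runs 2, rem=4, I/O yield, promote→Q0. Q0=[P2,P1] Q1=[P3] Q2=[]
t=8-9: P2@Q0 runs 1, rem=6, I/O yield, promote→Q0. Q0=[P1,P2] Q1=[P3] Q2=[]
t=9-11: P1@Q0 runs 2, rem=2, I/O yield, promote→Q0. Q0=[P2,P1] Q1=[P3] Q2=[]
t=11-12: P2@Q0 runs 1, rem=5, I/O yield, promote→Q0. Q0=[P1,P2] Q1=[P3] Q2=[]
t=12-14: P1@Q0 runs 2, rem=0, completes. Q0=[P2] Q1=[P3] Q2=[]
t=14-15: P2@Q0 runs 1, rem=4, I/O yield, promote→Q0. Q0=[P2] Q1=[P3] Q2=[]
t=15-16: P2@Q0 runs 1, rem=3, I/O yield, promote→Q0. Q0=[P2] Q1=[P3] Q2=[]
t=16-17: P2@Q0 runs 1, rem=2, I/O yield, promote→Q0. Q0=[P2] Q1=[P3] Q2=[]
t=17-18: P2@Q0 runs 1, rem=1, I/O yield, promote→Q0. Q0=[P2] Q1=[P3] Q2=[]
t=18-19: P2@Q0 runs 1, rem=0, completes. Q0=[] Q1=[P3] Q2=[]
t=19-23: P3@Q1 runs 4, rem=2, quantum used, demote→Q2. Q0=[] Q1=[] Q2=[P3]
t=23-25: P3@Q2 runs 2, rem=0, completes. Q0=[] Q1=[] Q2=[]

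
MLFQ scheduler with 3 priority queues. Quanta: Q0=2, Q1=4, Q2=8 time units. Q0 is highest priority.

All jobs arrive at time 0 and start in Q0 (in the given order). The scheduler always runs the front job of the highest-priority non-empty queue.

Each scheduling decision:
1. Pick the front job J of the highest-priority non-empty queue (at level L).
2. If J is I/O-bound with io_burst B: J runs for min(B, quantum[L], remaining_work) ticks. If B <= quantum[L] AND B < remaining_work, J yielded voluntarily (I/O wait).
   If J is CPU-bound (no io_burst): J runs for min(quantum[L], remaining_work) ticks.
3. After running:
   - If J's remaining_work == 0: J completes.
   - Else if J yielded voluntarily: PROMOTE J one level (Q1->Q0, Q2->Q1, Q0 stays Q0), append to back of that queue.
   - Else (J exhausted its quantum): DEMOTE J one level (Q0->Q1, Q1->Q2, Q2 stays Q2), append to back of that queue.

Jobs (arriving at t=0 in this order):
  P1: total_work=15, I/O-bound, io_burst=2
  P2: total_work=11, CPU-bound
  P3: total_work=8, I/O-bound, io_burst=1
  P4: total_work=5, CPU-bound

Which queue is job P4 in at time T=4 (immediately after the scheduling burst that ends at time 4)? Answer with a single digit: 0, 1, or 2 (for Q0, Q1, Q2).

t=0-2: P1@Q0 runs 2, rem=13, I/O yield, promote→Q0. Q0=[P2,P3,P4,P1] Q1=[] Q2=[]
t=2-4: P2@Q0 runs 2, rem=9, quantum used, demote→Q1. Q0=[P3,P4,P1] Q1=[P2] Q2=[]
t=4-5: P3@Q0 runs 1, rem=7, I/O yield, promote→Q0. Q0=[P4,P1,P3] Q1=[P2] Q2=[]
t=5-7: P4@Q0 runs 2, rem=3, quantum used, demote→Q1. Q0=[P1,P3] Q1=[P2,P4] Q2=[]
t=7-9: P1@Q0 runs 2, rem=11, I/O yield, promote→Q0. Q0=[P3,P1] Q1=[P2,P4] Q2=[]
t=9-10: P3@Q0 runs 1, rem=6, I/O yield, promote→Q0. Q0=[P1,P3] Q1=[P2,P4] Q2=[]
t=10-12: P1@Q0 runs 2, rem=9, I/O yield, promote→Q0. Q0=[P3,P1] Q1=[P2,P4] Q2=[]
t=12-13: P3@Q0 runs 1, rem=5, I/O yield, promote→Q0. Q0=[P1,P3] Q1=[P2,P4] Q2=[]
t=13-15: P1@Q0 runs 2, rem=7, I/O yield, promote→Q0. Q0=[P3,P1] Q1=[P2,P4] Q2=[]
t=15-16: P3@Q0 runs 1, rem=4, I/O yield, promote→Q0. Q0=[P1,P3] Q1=[P2,P4] Q2=[]
t=16-18: P1@Q0 runs 2, rem=5, I/O yield, promote→Q0. Q0=[P3,P1] Q1=[P2,P4] Q2=[]
t=18-19: P3@Q0 runs 1, rem=3, I/O yield, promote→Q0. Q0=[P1,P3] Q1=[P2,P4] Q2=[]
t=19-21: P1@Q0 runs 2, rem=3, I/O yield, promote→Q0. Q0=[P3,P1] Q1=[P2,P4] Q2=[]
t=21-22: P3@Q0 runs 1, rem=2, I/O yield, promote→Q0. Q0=[P1,P3] Q1=[P2,P4] Q2=[]
t=22-24: P1@Q0 runs 2, rem=1, I/O yield, promote→Q0. Q0=[P3,P1] Q1=[P2,P4] Q2=[]
t=24-25: P3@Q0 runs 1, rem=1, I/O yield, promote→Q0. Q0=[P1,P3] Q1=[P2,P4] Q2=[]
t=25-26: P1@Q0 runs 1, rem=0, completes. Q0=[P3] Q1=[P2,P4] Q2=[]
t=26-27: P3@Q0 runs 1, rem=0, completes. Q0=[] Q1=[P2,P4] Q2=[]
t=27-31: P2@Q1 runs 4, rem=5, quantum used, demote→Q2. Q0=[] Q1=[P4] Q2=[P2]
t=31-34: P4@Q1 runs 3, rem=0, completes. Q0=[] Q1=[] Q2=[P2]
t=34-39: P2@Q2 runs 5, rem=0, completes. Q0=[] Q1=[] Q2=[]

Answer: 0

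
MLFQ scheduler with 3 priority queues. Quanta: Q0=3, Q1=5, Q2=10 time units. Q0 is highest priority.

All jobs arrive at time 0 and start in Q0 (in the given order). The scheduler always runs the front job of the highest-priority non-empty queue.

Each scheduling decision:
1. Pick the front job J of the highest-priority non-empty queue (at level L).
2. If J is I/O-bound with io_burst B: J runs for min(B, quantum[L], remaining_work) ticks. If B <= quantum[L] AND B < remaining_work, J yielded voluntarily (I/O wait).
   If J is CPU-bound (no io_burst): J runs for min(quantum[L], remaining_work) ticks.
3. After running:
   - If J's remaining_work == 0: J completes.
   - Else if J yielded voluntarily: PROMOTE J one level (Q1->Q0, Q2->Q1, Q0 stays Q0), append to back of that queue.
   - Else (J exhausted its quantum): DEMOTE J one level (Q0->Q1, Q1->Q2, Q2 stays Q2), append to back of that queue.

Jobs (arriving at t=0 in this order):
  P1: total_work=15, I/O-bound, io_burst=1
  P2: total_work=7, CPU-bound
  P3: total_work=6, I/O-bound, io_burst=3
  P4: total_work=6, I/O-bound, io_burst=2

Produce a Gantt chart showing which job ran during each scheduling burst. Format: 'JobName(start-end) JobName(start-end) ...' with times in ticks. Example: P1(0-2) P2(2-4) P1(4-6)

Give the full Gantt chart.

t=0-1: P1@Q0 runs 1, rem=14, I/O yield, promote→Q0. Q0=[P2,P3,P4,P1] Q1=[] Q2=[]
t=1-4: P2@Q0 runs 3, rem=4, quantum used, demote→Q1. Q0=[P3,P4,P1] Q1=[P2] Q2=[]
t=4-7: P3@Q0 runs 3, rem=3, I/O yield, promote→Q0. Q0=[P4,P1,P3] Q1=[P2] Q2=[]
t=7-9: P4@Q0 runs 2, rem=4, I/O yield, promote→Q0. Q0=[P1,P3,P4] Q1=[P2] Q2=[]
t=9-10: P1@Q0 runs 1, rem=13, I/O yield, promote→Q0. Q0=[P3,P4,P1] Q1=[P2] Q2=[]
t=10-13: P3@Q0 runs 3, rem=0, completes. Q0=[P4,P1] Q1=[P2] Q2=[]
t=13-15: P4@Q0 runs 2, rem=2, I/O yield, promote→Q0. Q0=[P1,P4] Q1=[P2] Q2=[]
t=15-16: P1@Q0 runs 1, rem=12, I/O yield, promote→Q0. Q0=[P4,P1] Q1=[P2] Q2=[]
t=16-18: P4@Q0 runs 2, rem=0, completes. Q0=[P1] Q1=[P2] Q2=[]
t=18-19: P1@Q0 runs 1, rem=11, I/O yield, promote→Q0. Q0=[P1] Q1=[P2] Q2=[]
t=19-20: P1@Q0 runs 1, rem=10, I/O yield, promote→Q0. Q0=[P1] Q1=[P2] Q2=[]
t=20-21: P1@Q0 runs 1, rem=9, I/O yield, promote→Q0. Q0=[P1] Q1=[P2] Q2=[]
t=21-22: P1@Q0 runs 1, rem=8, I/O yield, promote→Q0. Q0=[P1] Q1=[P2] Q2=[]
t=22-23: P1@Q0 runs 1, rem=7, I/O yield, promote→Q0. Q0=[P1] Q1=[P2] Q2=[]
t=23-24: P1@Q0 runs 1, rem=6, I/O yield, promote→Q0. Q0=[P1] Q1=[P2] Q2=[]
t=24-25: P1@Q0 runs 1, rem=5, I/O yield, promote→Q0. Q0=[P1] Q1=[P2] Q2=[]
t=25-26: P1@Q0 runs 1, rem=4, I/O yield, promote→Q0. Q0=[P1] Q1=[P2] Q2=[]
t=26-27: P1@Q0 runs 1, rem=3, I/O yield, promote→Q0. Q0=[P1] Q1=[P2] Q2=[]
t=27-28: P1@Q0 runs 1, rem=2, I/O yield, promote→Q0. Q0=[P1] Q1=[P2] Q2=[]
t=28-29: P1@Q0 runs 1, rem=1, I/O yield, promote→Q0. Q0=[P1] Q1=[P2] Q2=[]
t=29-30: P1@Q0 runs 1, rem=0, completes. Q0=[] Q1=[P2] Q2=[]
t=30-34: P2@Q1 runs 4, rem=0, completes. Q0=[] Q1=[] Q2=[]

Answer: P1(0-1) P2(1-4) P3(4-7) P4(7-9) P1(9-10) P3(10-13) P4(13-15) P1(15-16) P4(16-18) P1(18-19) P1(19-20) P1(20-21) P1(21-22) P1(22-23) P1(23-24) P1(24-25) P1(25-26) P1(26-27) P1(27-28) P1(28-29) P1(29-30) P2(30-34)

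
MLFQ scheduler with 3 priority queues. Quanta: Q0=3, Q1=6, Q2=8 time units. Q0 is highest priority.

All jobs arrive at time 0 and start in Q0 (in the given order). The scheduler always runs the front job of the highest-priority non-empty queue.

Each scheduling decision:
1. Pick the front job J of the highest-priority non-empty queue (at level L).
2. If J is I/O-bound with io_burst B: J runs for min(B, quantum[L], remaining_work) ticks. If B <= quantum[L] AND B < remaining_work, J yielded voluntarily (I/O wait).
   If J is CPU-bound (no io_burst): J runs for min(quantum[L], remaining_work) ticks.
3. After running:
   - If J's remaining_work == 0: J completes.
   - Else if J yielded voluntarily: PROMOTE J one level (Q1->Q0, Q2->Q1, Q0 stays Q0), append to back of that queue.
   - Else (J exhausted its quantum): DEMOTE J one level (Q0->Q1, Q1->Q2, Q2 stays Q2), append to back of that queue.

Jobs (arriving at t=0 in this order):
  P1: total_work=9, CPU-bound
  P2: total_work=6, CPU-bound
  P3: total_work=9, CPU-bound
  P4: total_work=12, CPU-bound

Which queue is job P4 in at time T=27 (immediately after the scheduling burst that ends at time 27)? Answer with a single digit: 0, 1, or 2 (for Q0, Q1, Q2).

Answer: 1

Derivation:
t=0-3: P1@Q0 runs 3, rem=6, quantum used, demote→Q1. Q0=[P2,P3,P4] Q1=[P1] Q2=[]
t=3-6: P2@Q0 runs 3, rem=3, quantum used, demote→Q1. Q0=[P3,P4] Q1=[P1,P2] Q2=[]
t=6-9: P3@Q0 runs 3, rem=6, quantum used, demote→Q1. Q0=[P4] Q1=[P1,P2,P3] Q2=[]
t=9-12: P4@Q0 runs 3, rem=9, quantum used, demote→Q1. Q0=[] Q1=[P1,P2,P3,P4] Q2=[]
t=12-18: P1@Q1 runs 6, rem=0, completes. Q0=[] Q1=[P2,P3,P4] Q2=[]
t=18-21: P2@Q1 runs 3, rem=0, completes. Q0=[] Q1=[P3,P4] Q2=[]
t=21-27: P3@Q1 runs 6, rem=0, completes. Q0=[] Q1=[P4] Q2=[]
t=27-33: P4@Q1 runs 6, rem=3, quantum used, demote→Q2. Q0=[] Q1=[] Q2=[P4]
t=33-36: P4@Q2 runs 3, rem=0, completes. Q0=[] Q1=[] Q2=[]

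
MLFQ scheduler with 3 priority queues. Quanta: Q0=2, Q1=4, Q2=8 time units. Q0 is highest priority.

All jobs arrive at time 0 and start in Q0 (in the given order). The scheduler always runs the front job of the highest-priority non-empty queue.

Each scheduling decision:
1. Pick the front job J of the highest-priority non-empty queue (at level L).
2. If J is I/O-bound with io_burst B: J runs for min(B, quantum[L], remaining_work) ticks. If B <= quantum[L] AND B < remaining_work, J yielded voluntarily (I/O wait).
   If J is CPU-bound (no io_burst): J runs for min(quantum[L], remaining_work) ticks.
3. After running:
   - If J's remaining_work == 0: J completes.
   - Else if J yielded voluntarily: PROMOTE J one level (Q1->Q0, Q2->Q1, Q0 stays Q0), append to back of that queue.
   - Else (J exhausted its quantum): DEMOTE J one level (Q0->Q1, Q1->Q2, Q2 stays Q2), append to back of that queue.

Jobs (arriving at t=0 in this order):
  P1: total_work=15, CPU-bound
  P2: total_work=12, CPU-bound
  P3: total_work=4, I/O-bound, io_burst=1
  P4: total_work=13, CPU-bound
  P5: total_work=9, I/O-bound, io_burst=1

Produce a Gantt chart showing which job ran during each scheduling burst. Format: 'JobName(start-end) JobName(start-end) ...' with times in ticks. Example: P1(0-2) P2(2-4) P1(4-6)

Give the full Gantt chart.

t=0-2: P1@Q0 runs 2, rem=13, quantum used, demote→Q1. Q0=[P2,P3,P4,P5] Q1=[P1] Q2=[]
t=2-4: P2@Q0 runs 2, rem=10, quantum used, demote→Q1. Q0=[P3,P4,P5] Q1=[P1,P2] Q2=[]
t=4-5: P3@Q0 runs 1, rem=3, I/O yield, promote→Q0. Q0=[P4,P5,P3] Q1=[P1,P2] Q2=[]
t=5-7: P4@Q0 runs 2, rem=11, quantum used, demote→Q1. Q0=[P5,P3] Q1=[P1,P2,P4] Q2=[]
t=7-8: P5@Q0 runs 1, rem=8, I/O yield, promote→Q0. Q0=[P3,P5] Q1=[P1,P2,P4] Q2=[]
t=8-9: P3@Q0 runs 1, rem=2, I/O yield, promote→Q0. Q0=[P5,P3] Q1=[P1,P2,P4] Q2=[]
t=9-10: P5@Q0 runs 1, rem=7, I/O yield, promote→Q0. Q0=[P3,P5] Q1=[P1,P2,P4] Q2=[]
t=10-11: P3@Q0 runs 1, rem=1, I/O yield, promote→Q0. Q0=[P5,P3] Q1=[P1,P2,P4] Q2=[]
t=11-12: P5@Q0 runs 1, rem=6, I/O yield, promote→Q0. Q0=[P3,P5] Q1=[P1,P2,P4] Q2=[]
t=12-13: P3@Q0 runs 1, rem=0, completes. Q0=[P5] Q1=[P1,P2,P4] Q2=[]
t=13-14: P5@Q0 runs 1, rem=5, I/O yield, promote→Q0. Q0=[P5] Q1=[P1,P2,P4] Q2=[]
t=14-15: P5@Q0 runs 1, rem=4, I/O yield, promote→Q0. Q0=[P5] Q1=[P1,P2,P4] Q2=[]
t=15-16: P5@Q0 runs 1, rem=3, I/O yield, promote→Q0. Q0=[P5] Q1=[P1,P2,P4] Q2=[]
t=16-17: P5@Q0 runs 1, rem=2, I/O yield, promote→Q0. Q0=[P5] Q1=[P1,P2,P4] Q2=[]
t=17-18: P5@Q0 runs 1, rem=1, I/O yield, promote→Q0. Q0=[P5] Q1=[P1,P2,P4] Q2=[]
t=18-19: P5@Q0 runs 1, rem=0, completes. Q0=[] Q1=[P1,P2,P4] Q2=[]
t=19-23: P1@Q1 runs 4, rem=9, quantum used, demote→Q2. Q0=[] Q1=[P2,P4] Q2=[P1]
t=23-27: P2@Q1 runs 4, rem=6, quantum used, demote→Q2. Q0=[] Q1=[P4] Q2=[P1,P2]
t=27-31: P4@Q1 runs 4, rem=7, quantum used, demote→Q2. Q0=[] Q1=[] Q2=[P1,P2,P4]
t=31-39: P1@Q2 runs 8, rem=1, quantum used, demote→Q2. Q0=[] Q1=[] Q2=[P2,P4,P1]
t=39-45: P2@Q2 runs 6, rem=0, completes. Q0=[] Q1=[] Q2=[P4,P1]
t=45-52: P4@Q2 runs 7, rem=0, completes. Q0=[] Q1=[] Q2=[P1]
t=52-53: P1@Q2 runs 1, rem=0, completes. Q0=[] Q1=[] Q2=[]

Answer: P1(0-2) P2(2-4) P3(4-5) P4(5-7) P5(7-8) P3(8-9) P5(9-10) P3(10-11) P5(11-12) P3(12-13) P5(13-14) P5(14-15) P5(15-16) P5(16-17) P5(17-18) P5(18-19) P1(19-23) P2(23-27) P4(27-31) P1(31-39) P2(39-45) P4(45-52) P1(52-53)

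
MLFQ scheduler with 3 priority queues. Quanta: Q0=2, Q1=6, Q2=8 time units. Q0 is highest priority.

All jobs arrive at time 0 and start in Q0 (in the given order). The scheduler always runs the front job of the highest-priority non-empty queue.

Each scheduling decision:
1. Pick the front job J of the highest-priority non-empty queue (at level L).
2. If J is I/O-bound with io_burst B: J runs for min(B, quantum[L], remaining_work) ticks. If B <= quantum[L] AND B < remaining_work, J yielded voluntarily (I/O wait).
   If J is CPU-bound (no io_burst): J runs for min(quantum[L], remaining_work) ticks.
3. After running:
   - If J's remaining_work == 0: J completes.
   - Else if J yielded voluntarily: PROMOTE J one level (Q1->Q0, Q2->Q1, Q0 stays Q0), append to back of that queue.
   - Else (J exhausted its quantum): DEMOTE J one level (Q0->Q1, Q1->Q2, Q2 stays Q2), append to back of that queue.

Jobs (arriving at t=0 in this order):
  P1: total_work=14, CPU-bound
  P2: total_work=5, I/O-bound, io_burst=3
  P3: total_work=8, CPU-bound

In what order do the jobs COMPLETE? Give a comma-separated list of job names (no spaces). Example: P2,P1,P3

Answer: P2,P3,P1

Derivation:
t=0-2: P1@Q0 runs 2, rem=12, quantum used, demote→Q1. Q0=[P2,P3] Q1=[P1] Q2=[]
t=2-4: P2@Q0 runs 2, rem=3, quantum used, demote→Q1. Q0=[P3] Q1=[P1,P2] Q2=[]
t=4-6: P3@Q0 runs 2, rem=6, quantum used, demote→Q1. Q0=[] Q1=[P1,P2,P3] Q2=[]
t=6-12: P1@Q1 runs 6, rem=6, quantum used, demote→Q2. Q0=[] Q1=[P2,P3] Q2=[P1]
t=12-15: P2@Q1 runs 3, rem=0, completes. Q0=[] Q1=[P3] Q2=[P1]
t=15-21: P3@Q1 runs 6, rem=0, completes. Q0=[] Q1=[] Q2=[P1]
t=21-27: P1@Q2 runs 6, rem=0, completes. Q0=[] Q1=[] Q2=[]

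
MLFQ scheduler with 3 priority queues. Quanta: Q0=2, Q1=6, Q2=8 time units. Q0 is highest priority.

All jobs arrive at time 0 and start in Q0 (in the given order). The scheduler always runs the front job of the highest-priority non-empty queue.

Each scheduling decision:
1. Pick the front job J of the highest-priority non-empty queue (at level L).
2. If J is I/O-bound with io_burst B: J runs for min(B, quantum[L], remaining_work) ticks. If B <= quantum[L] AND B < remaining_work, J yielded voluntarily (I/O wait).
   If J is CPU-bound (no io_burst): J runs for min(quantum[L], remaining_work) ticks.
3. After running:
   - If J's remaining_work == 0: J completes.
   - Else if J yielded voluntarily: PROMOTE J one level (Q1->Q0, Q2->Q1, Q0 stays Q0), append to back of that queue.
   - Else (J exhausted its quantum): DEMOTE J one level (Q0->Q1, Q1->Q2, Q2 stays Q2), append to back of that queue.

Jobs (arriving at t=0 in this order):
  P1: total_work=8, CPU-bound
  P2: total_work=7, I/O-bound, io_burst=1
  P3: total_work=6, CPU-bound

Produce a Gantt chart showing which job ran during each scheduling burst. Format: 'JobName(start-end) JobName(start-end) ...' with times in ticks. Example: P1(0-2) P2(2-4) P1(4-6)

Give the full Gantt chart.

Answer: P1(0-2) P2(2-3) P3(3-5) P2(5-6) P2(6-7) P2(7-8) P2(8-9) P2(9-10) P2(10-11) P1(11-17) P3(17-21)

Derivation:
t=0-2: P1@Q0 runs 2, rem=6, quantum used, demote→Q1. Q0=[P2,P3] Q1=[P1] Q2=[]
t=2-3: P2@Q0 runs 1, rem=6, I/O yield, promote→Q0. Q0=[P3,P2] Q1=[P1] Q2=[]
t=3-5: P3@Q0 runs 2, rem=4, quantum used, demote→Q1. Q0=[P2] Q1=[P1,P3] Q2=[]
t=5-6: P2@Q0 runs 1, rem=5, I/O yield, promote→Q0. Q0=[P2] Q1=[P1,P3] Q2=[]
t=6-7: P2@Q0 runs 1, rem=4, I/O yield, promote→Q0. Q0=[P2] Q1=[P1,P3] Q2=[]
t=7-8: P2@Q0 runs 1, rem=3, I/O yield, promote→Q0. Q0=[P2] Q1=[P1,P3] Q2=[]
t=8-9: P2@Q0 runs 1, rem=2, I/O yield, promote→Q0. Q0=[P2] Q1=[P1,P3] Q2=[]
t=9-10: P2@Q0 runs 1, rem=1, I/O yield, promote→Q0. Q0=[P2] Q1=[P1,P3] Q2=[]
t=10-11: P2@Q0 runs 1, rem=0, completes. Q0=[] Q1=[P1,P3] Q2=[]
t=11-17: P1@Q1 runs 6, rem=0, completes. Q0=[] Q1=[P3] Q2=[]
t=17-21: P3@Q1 runs 4, rem=0, completes. Q0=[] Q1=[] Q2=[]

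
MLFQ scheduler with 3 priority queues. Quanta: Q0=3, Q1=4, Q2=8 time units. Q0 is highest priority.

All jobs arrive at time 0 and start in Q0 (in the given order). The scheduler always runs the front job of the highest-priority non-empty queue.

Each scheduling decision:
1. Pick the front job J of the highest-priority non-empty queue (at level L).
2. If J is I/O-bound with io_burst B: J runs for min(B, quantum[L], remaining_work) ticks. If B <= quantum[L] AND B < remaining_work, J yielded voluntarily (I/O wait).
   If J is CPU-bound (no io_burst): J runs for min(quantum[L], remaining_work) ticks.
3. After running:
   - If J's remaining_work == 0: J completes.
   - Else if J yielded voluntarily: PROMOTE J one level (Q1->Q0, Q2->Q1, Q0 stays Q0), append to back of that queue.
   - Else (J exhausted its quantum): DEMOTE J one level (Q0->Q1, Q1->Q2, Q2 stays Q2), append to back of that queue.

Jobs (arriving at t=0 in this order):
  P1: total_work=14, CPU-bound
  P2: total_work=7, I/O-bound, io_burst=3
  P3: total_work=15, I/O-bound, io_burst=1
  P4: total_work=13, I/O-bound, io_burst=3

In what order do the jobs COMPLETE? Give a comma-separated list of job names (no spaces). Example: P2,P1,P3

Answer: P2,P4,P3,P1

Derivation:
t=0-3: P1@Q0 runs 3, rem=11, quantum used, demote→Q1. Q0=[P2,P3,P4] Q1=[P1] Q2=[]
t=3-6: P2@Q0 runs 3, rem=4, I/O yield, promote→Q0. Q0=[P3,P4,P2] Q1=[P1] Q2=[]
t=6-7: P3@Q0 runs 1, rem=14, I/O yield, promote→Q0. Q0=[P4,P2,P3] Q1=[P1] Q2=[]
t=7-10: P4@Q0 runs 3, rem=10, I/O yield, promote→Q0. Q0=[P2,P3,P4] Q1=[P1] Q2=[]
t=10-13: P2@Q0 runs 3, rem=1, I/O yield, promote→Q0. Q0=[P3,P4,P2] Q1=[P1] Q2=[]
t=13-14: P3@Q0 runs 1, rem=13, I/O yield, promote→Q0. Q0=[P4,P2,P3] Q1=[P1] Q2=[]
t=14-17: P4@Q0 runs 3, rem=7, I/O yield, promote→Q0. Q0=[P2,P3,P4] Q1=[P1] Q2=[]
t=17-18: P2@Q0 runs 1, rem=0, completes. Q0=[P3,P4] Q1=[P1] Q2=[]
t=18-19: P3@Q0 runs 1, rem=12, I/O yield, promote→Q0. Q0=[P4,P3] Q1=[P1] Q2=[]
t=19-22: P4@Q0 runs 3, rem=4, I/O yield, promote→Q0. Q0=[P3,P4] Q1=[P1] Q2=[]
t=22-23: P3@Q0 runs 1, rem=11, I/O yield, promote→Q0. Q0=[P4,P3] Q1=[P1] Q2=[]
t=23-26: P4@Q0 runs 3, rem=1, I/O yield, promote→Q0. Q0=[P3,P4] Q1=[P1] Q2=[]
t=26-27: P3@Q0 runs 1, rem=10, I/O yield, promote→Q0. Q0=[P4,P3] Q1=[P1] Q2=[]
t=27-28: P4@Q0 runs 1, rem=0, completes. Q0=[P3] Q1=[P1] Q2=[]
t=28-29: P3@Q0 runs 1, rem=9, I/O yield, promote→Q0. Q0=[P3] Q1=[P1] Q2=[]
t=29-30: P3@Q0 runs 1, rem=8, I/O yield, promote→Q0. Q0=[P3] Q1=[P1] Q2=[]
t=30-31: P3@Q0 runs 1, rem=7, I/O yield, promote→Q0. Q0=[P3] Q1=[P1] Q2=[]
t=31-32: P3@Q0 runs 1, rem=6, I/O yield, promote→Q0. Q0=[P3] Q1=[P1] Q2=[]
t=32-33: P3@Q0 runs 1, rem=5, I/O yield, promote→Q0. Q0=[P3] Q1=[P1] Q2=[]
t=33-34: P3@Q0 runs 1, rem=4, I/O yield, promote→Q0. Q0=[P3] Q1=[P1] Q2=[]
t=34-35: P3@Q0 runs 1, rem=3, I/O yield, promote→Q0. Q0=[P3] Q1=[P1] Q2=[]
t=35-36: P3@Q0 runs 1, rem=2, I/O yield, promote→Q0. Q0=[P3] Q1=[P1] Q2=[]
t=36-37: P3@Q0 runs 1, rem=1, I/O yield, promote→Q0. Q0=[P3] Q1=[P1] Q2=[]
t=37-38: P3@Q0 runs 1, rem=0, completes. Q0=[] Q1=[P1] Q2=[]
t=38-42: P1@Q1 runs 4, rem=7, quantum used, demote→Q2. Q0=[] Q1=[] Q2=[P1]
t=42-49: P1@Q2 runs 7, rem=0, completes. Q0=[] Q1=[] Q2=[]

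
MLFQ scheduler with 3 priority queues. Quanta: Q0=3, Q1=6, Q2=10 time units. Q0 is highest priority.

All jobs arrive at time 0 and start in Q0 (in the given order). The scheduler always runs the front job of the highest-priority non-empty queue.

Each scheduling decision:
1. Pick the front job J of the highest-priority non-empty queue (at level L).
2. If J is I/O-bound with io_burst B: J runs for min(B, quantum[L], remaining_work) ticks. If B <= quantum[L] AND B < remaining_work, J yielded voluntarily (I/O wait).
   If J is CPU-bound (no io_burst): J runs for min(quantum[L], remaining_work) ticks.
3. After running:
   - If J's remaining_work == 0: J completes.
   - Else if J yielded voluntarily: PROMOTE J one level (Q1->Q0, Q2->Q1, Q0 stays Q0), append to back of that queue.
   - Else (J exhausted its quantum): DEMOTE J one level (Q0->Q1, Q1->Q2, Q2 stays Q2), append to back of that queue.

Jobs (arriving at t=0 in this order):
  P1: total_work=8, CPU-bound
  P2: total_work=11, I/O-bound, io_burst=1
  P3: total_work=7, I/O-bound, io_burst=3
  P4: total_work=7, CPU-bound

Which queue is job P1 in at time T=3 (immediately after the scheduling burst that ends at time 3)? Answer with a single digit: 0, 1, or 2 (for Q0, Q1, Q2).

t=0-3: P1@Q0 runs 3, rem=5, quantum used, demote→Q1. Q0=[P2,P3,P4] Q1=[P1] Q2=[]
t=3-4: P2@Q0 runs 1, rem=10, I/O yield, promote→Q0. Q0=[P3,P4,P2] Q1=[P1] Q2=[]
t=4-7: P3@Q0 runs 3, rem=4, I/O yield, promote→Q0. Q0=[P4,P2,P3] Q1=[P1] Q2=[]
t=7-10: P4@Q0 runs 3, rem=4, quantum used, demote→Q1. Q0=[P2,P3] Q1=[P1,P4] Q2=[]
t=10-11: P2@Q0 runs 1, rem=9, I/O yield, promote→Q0. Q0=[P3,P2] Q1=[P1,P4] Q2=[]
t=11-14: P3@Q0 runs 3, rem=1, I/O yield, promote→Q0. Q0=[P2,P3] Q1=[P1,P4] Q2=[]
t=14-15: P2@Q0 runs 1, rem=8, I/O yield, promote→Q0. Q0=[P3,P2] Q1=[P1,P4] Q2=[]
t=15-16: P3@Q0 runs 1, rem=0, completes. Q0=[P2] Q1=[P1,P4] Q2=[]
t=16-17: P2@Q0 runs 1, rem=7, I/O yield, promote→Q0. Q0=[P2] Q1=[P1,P4] Q2=[]
t=17-18: P2@Q0 runs 1, rem=6, I/O yield, promote→Q0. Q0=[P2] Q1=[P1,P4] Q2=[]
t=18-19: P2@Q0 runs 1, rem=5, I/O yield, promote→Q0. Q0=[P2] Q1=[P1,P4] Q2=[]
t=19-20: P2@Q0 runs 1, rem=4, I/O yield, promote→Q0. Q0=[P2] Q1=[P1,P4] Q2=[]
t=20-21: P2@Q0 runs 1, rem=3, I/O yield, promote→Q0. Q0=[P2] Q1=[P1,P4] Q2=[]
t=21-22: P2@Q0 runs 1, rem=2, I/O yield, promote→Q0. Q0=[P2] Q1=[P1,P4] Q2=[]
t=22-23: P2@Q0 runs 1, rem=1, I/O yield, promote→Q0. Q0=[P2] Q1=[P1,P4] Q2=[]
t=23-24: P2@Q0 runs 1, rem=0, completes. Q0=[] Q1=[P1,P4] Q2=[]
t=24-29: P1@Q1 runs 5, rem=0, completes. Q0=[] Q1=[P4] Q2=[]
t=29-33: P4@Q1 runs 4, rem=0, completes. Q0=[] Q1=[] Q2=[]

Answer: 1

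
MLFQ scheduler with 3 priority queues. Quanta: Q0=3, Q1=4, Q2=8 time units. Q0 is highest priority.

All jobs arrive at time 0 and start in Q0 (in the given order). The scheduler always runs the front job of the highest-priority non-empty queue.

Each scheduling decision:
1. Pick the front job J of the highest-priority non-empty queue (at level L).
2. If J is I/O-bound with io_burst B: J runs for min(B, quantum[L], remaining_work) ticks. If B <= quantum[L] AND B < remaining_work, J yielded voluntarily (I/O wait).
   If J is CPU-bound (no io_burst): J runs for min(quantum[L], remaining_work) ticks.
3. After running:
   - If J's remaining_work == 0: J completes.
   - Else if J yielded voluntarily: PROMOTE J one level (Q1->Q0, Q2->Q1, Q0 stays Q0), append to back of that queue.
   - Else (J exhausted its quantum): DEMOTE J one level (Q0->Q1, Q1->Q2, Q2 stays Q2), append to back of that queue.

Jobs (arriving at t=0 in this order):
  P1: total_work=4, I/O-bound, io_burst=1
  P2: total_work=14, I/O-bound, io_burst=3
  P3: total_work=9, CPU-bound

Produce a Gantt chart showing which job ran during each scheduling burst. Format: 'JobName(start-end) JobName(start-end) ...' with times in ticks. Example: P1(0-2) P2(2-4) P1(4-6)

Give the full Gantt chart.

t=0-1: P1@Q0 runs 1, rem=3, I/O yield, promote→Q0. Q0=[P2,P3,P1] Q1=[] Q2=[]
t=1-4: P2@Q0 runs 3, rem=11, I/O yield, promote→Q0. Q0=[P3,P1,P2] Q1=[] Q2=[]
t=4-7: P3@Q0 runs 3, rem=6, quantum used, demote→Q1. Q0=[P1,P2] Q1=[P3] Q2=[]
t=7-8: P1@Q0 runs 1, rem=2, I/O yield, promote→Q0. Q0=[P2,P1] Q1=[P3] Q2=[]
t=8-11: P2@Q0 runs 3, rem=8, I/O yield, promote→Q0. Q0=[P1,P2] Q1=[P3] Q2=[]
t=11-12: P1@Q0 runs 1, rem=1, I/O yield, promote→Q0. Q0=[P2,P1] Q1=[P3] Q2=[]
t=12-15: P2@Q0 runs 3, rem=5, I/O yield, promote→Q0. Q0=[P1,P2] Q1=[P3] Q2=[]
t=15-16: P1@Q0 runs 1, rem=0, completes. Q0=[P2] Q1=[P3] Q2=[]
t=16-19: P2@Q0 runs 3, rem=2, I/O yield, promote→Q0. Q0=[P2] Q1=[P3] Q2=[]
t=19-21: P2@Q0 runs 2, rem=0, completes. Q0=[] Q1=[P3] Q2=[]
t=21-25: P3@Q1 runs 4, rem=2, quantum used, demote→Q2. Q0=[] Q1=[] Q2=[P3]
t=25-27: P3@Q2 runs 2, rem=0, completes. Q0=[] Q1=[] Q2=[]

Answer: P1(0-1) P2(1-4) P3(4-7) P1(7-8) P2(8-11) P1(11-12) P2(12-15) P1(15-16) P2(16-19) P2(19-21) P3(21-25) P3(25-27)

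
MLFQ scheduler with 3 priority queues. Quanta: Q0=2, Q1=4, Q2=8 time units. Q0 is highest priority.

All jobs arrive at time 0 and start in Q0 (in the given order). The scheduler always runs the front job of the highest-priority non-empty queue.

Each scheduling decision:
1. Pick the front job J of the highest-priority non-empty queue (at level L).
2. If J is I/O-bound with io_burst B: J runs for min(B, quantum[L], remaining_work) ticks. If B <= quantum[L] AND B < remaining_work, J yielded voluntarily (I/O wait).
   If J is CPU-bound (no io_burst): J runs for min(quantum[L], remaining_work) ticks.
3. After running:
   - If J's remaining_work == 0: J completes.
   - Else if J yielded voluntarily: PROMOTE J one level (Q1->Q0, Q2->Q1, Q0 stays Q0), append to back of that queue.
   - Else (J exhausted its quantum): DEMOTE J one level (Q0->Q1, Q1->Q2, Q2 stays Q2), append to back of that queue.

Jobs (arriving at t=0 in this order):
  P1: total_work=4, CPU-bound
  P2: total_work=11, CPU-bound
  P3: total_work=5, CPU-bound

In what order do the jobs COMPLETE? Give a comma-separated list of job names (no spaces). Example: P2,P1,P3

t=0-2: P1@Q0 runs 2, rem=2, quantum used, demote→Q1. Q0=[P2,P3] Q1=[P1] Q2=[]
t=2-4: P2@Q0 runs 2, rem=9, quantum used, demote→Q1. Q0=[P3] Q1=[P1,P2] Q2=[]
t=4-6: P3@Q0 runs 2, rem=3, quantum used, demote→Q1. Q0=[] Q1=[P1,P2,P3] Q2=[]
t=6-8: P1@Q1 runs 2, rem=0, completes. Q0=[] Q1=[P2,P3] Q2=[]
t=8-12: P2@Q1 runs 4, rem=5, quantum used, demote→Q2. Q0=[] Q1=[P3] Q2=[P2]
t=12-15: P3@Q1 runs 3, rem=0, completes. Q0=[] Q1=[] Q2=[P2]
t=15-20: P2@Q2 runs 5, rem=0, completes. Q0=[] Q1=[] Q2=[]

Answer: P1,P3,P2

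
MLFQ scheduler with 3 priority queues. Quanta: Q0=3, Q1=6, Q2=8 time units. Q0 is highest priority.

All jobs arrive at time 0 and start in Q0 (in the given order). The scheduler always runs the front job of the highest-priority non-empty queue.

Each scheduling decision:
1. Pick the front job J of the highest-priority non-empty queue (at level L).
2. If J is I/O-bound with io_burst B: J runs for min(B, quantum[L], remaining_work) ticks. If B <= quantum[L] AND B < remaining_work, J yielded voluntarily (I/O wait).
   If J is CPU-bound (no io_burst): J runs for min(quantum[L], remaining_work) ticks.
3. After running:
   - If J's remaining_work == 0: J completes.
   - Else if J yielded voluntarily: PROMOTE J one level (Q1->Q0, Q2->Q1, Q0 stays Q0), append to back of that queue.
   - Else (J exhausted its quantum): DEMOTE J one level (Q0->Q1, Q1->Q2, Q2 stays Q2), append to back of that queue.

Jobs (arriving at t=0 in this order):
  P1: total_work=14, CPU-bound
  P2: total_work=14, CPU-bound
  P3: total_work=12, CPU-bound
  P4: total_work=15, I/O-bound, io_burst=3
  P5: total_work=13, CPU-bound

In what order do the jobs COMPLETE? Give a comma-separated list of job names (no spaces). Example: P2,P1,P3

t=0-3: P1@Q0 runs 3, rem=11, quantum used, demote→Q1. Q0=[P2,P3,P4,P5] Q1=[P1] Q2=[]
t=3-6: P2@Q0 runs 3, rem=11, quantum used, demote→Q1. Q0=[P3,P4,P5] Q1=[P1,P2] Q2=[]
t=6-9: P3@Q0 runs 3, rem=9, quantum used, demote→Q1. Q0=[P4,P5] Q1=[P1,P2,P3] Q2=[]
t=9-12: P4@Q0 runs 3, rem=12, I/O yield, promote→Q0. Q0=[P5,P4] Q1=[P1,P2,P3] Q2=[]
t=12-15: P5@Q0 runs 3, rem=10, quantum used, demote→Q1. Q0=[P4] Q1=[P1,P2,P3,P5] Q2=[]
t=15-18: P4@Q0 runs 3, rem=9, I/O yield, promote→Q0. Q0=[P4] Q1=[P1,P2,P3,P5] Q2=[]
t=18-21: P4@Q0 runs 3, rem=6, I/O yield, promote→Q0. Q0=[P4] Q1=[P1,P2,P3,P5] Q2=[]
t=21-24: P4@Q0 runs 3, rem=3, I/O yield, promote→Q0. Q0=[P4] Q1=[P1,P2,P3,P5] Q2=[]
t=24-27: P4@Q0 runs 3, rem=0, completes. Q0=[] Q1=[P1,P2,P3,P5] Q2=[]
t=27-33: P1@Q1 runs 6, rem=5, quantum used, demote→Q2. Q0=[] Q1=[P2,P3,P5] Q2=[P1]
t=33-39: P2@Q1 runs 6, rem=5, quantum used, demote→Q2. Q0=[] Q1=[P3,P5] Q2=[P1,P2]
t=39-45: P3@Q1 runs 6, rem=3, quantum used, demote→Q2. Q0=[] Q1=[P5] Q2=[P1,P2,P3]
t=45-51: P5@Q1 runs 6, rem=4, quantum used, demote→Q2. Q0=[] Q1=[] Q2=[P1,P2,P3,P5]
t=51-56: P1@Q2 runs 5, rem=0, completes. Q0=[] Q1=[] Q2=[P2,P3,P5]
t=56-61: P2@Q2 runs 5, rem=0, completes. Q0=[] Q1=[] Q2=[P3,P5]
t=61-64: P3@Q2 runs 3, rem=0, completes. Q0=[] Q1=[] Q2=[P5]
t=64-68: P5@Q2 runs 4, rem=0, completes. Q0=[] Q1=[] Q2=[]

Answer: P4,P1,P2,P3,P5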